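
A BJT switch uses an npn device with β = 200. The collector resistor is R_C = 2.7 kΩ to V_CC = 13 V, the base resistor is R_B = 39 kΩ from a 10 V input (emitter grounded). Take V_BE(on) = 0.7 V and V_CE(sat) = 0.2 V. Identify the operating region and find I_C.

saturation; I_C ≈ 4.7 mA

Assume active: I_B = (10 − 0.7)/39 = 0.238 mA, giving I_C = β·I_B = 47.7 mA.
But then V_CE = 13 − 47.7×2.7 = -116 V < V_CE(sat) = 0.2 V — impossible in the active region.
So the transistor is saturated. With V_CE = 0.2 V, I_C = (V_CC − 0.2)/R_C = 12.8/2.7 = 4.74 mA.
Check: β·I_B = 47.7 mA > I_C = 4.74 mA, confirming saturation.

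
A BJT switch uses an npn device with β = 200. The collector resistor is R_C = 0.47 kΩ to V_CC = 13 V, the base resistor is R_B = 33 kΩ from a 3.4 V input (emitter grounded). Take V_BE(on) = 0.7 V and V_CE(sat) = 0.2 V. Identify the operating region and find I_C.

active; I_C ≈ 16 mA

Assume active. Base-emitter loop: I_B = (V_BB − V_BE)/R_B = (3.4 − 0.7)/33 = 0.0818 mA.
I_C = β·I_B = 200×0.0818 = 16.4 mA.
V_CE = V_CC − I_C·R_C = 13 − 16.4×0.47 = 5.31 V > V_CE(sat), so the active-region assumption holds.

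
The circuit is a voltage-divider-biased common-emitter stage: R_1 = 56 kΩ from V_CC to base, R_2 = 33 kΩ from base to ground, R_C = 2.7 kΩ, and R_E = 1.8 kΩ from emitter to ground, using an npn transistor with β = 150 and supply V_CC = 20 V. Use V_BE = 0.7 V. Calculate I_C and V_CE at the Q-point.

I_C ≈ 3.4 mA, V_CE ≈ 4.5 V

Thevenize the base divider: V_Th = V_CC·R_2/(R_1+R_2) = 20×33/89 = 7.42 V, R_Th = R_1‖R_2 = 20.8 kΩ.
Base-emitter loop: V_Th = I_B·R_Th + V_BE + (β+1)I_B·R_E, so I_B = (7.42 − 0.7) / (20.8 + 151×1.8) = 0.023 mA.
I_C = β·I_B = 150×0.023 = 3.44 mA, and I_E = (β+1)I_B = 3.47 mA.
V_CE = V_CC − I_C·R_C − I_E·R_E = 20 − 3.44×2.7 − 3.47×1.8 = 4.46 V.
V_CE = 4.46 V > 0.2 V confirms active-region operation.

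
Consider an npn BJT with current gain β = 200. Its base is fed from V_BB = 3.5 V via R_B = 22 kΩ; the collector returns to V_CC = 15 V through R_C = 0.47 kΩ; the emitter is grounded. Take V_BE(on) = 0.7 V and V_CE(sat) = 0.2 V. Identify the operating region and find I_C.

Assume active. Base-emitter loop: I_B = (V_BB − V_BE)/R_B = (3.5 − 0.7)/22 = 0.127 mA.
I_C = β·I_B = 200×0.127 = 25.5 mA.
V_CE = V_CC − I_C·R_C = 15 − 25.5×0.47 = 3.04 V > V_CE(sat), so the active-region assumption holds.

active; I_C ≈ 25 mA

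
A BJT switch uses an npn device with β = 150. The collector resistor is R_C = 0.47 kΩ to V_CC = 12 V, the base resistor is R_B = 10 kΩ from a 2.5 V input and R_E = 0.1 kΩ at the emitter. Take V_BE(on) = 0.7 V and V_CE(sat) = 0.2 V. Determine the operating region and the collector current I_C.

Assume active. Base-emitter loop: I_B = (V_BB − V_BE)/(R_B + (β+1)R_E) = (2.5 − 0.7)/(10 + 151×0.1) = 0.0717 mA.
I_C = β·I_B = 150×0.0717 = 10.8 mA.
V_CE = V_CC − I_C·R_C − I_E·R_E = 12 − 10.8×0.47 − 10.8×0.1 = 5.86 V > V_CE(sat), so the active-region assumption holds.

active; I_C ≈ 11 mA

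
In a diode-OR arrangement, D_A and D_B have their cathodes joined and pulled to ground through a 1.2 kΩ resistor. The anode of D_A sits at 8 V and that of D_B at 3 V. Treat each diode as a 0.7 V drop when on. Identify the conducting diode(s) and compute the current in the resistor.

Only D_A conducts; I_R ≈ 6.1 mA

Assume both conduct. Then node N would need to be at both 8−0.7 = 7.3 V and 3−0.7 = 2.3 V, which is impossible.
Assume only D_A conducts: V_N = 8 − 0.7 = 7.3 V, so I_R = 7.3/1.2 = 6.08 mA.
Check D_B: its anode-to-cathode voltage is 3 − 7.3 = -4.3 V < 0.7 V, so it is off. The assumption is consistent.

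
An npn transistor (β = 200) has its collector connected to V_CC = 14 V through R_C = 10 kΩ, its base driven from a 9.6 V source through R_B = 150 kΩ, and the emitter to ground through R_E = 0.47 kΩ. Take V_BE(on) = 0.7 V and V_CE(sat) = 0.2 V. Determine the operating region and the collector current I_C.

saturation; I_C ≈ 1.3 mA

Assume active: I_B = (9.6 − 0.7)/(150 + 201×0.47) = 0.0364 mA, I_C = β·I_B = 7.28 mA.
Then V_CE = 14 − 7.28×10 − 7.32×0.47 = -62.2 V < 0.2 V — the active assumption fails.
Re-solve with V_CE = 0.2 V. KCL at the emitter: V_E/R_E = (V_BB−0.7−V_E)/R_B + (V_CC−0.2−V_E)/R_C, giving V_E = 0.644 V.
I_C = (V_CC − 0.2 − V_E)/R_C = (13.8 − 0.644)/10 = 1.32 mA.
Check: I_B = (8.9 − 0.644)/150 = 0.055 mA, and β·I_B = 11 mA > I_C, confirming saturation.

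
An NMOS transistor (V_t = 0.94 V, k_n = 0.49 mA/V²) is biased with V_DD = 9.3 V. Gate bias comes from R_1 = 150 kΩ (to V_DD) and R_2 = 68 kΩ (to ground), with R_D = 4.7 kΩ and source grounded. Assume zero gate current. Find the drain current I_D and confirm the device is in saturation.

I_D ≈ 0.94 mA

V_G = V_DD·R_2/(R_1+R_2) = 9.3×68/218 = 2.9 V. With the source grounded, V_GS = V_G = 2.9 V.
Assume saturation: I_D = (k_n/2)(V_GS − V_t)² = (0.49/2)×(2.9 − 0.94)² = 0.245×1.96² = 0.942 mA.
V_DS = V_DD − I_D·R_D = 9.3 − 0.942×4.7 = 4.87 V.
Saturation requires V_DS ≥ V_GS − V_t = 1.96 V; 4.87 ≥ 1.96 ✓.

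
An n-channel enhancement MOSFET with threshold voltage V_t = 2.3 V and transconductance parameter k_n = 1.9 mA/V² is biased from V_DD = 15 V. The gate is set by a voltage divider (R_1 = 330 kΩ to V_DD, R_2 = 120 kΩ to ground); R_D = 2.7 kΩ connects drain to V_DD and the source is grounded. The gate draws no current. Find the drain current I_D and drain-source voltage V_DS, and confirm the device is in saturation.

I_D ≈ 2.7 mA, V_DS ≈ 7.6 V

V_G = V_DD·R_2/(R_1+R_2) = 15×120/450 = 4 V. With the source grounded, V_GS = V_G = 4 V.
Assume saturation: I_D = (k_n/2)(V_GS − V_t)² = (1.9/2)×(4 − 2.3)² = 0.95×1.7² = 2.75 mA.
V_DS = V_DD − I_D·R_D = 15 − 2.75×2.7 = 7.59 V.
Saturation requires V_DS ≥ V_GS − V_t = 1.7 V; 7.59 ≥ 1.7 ✓.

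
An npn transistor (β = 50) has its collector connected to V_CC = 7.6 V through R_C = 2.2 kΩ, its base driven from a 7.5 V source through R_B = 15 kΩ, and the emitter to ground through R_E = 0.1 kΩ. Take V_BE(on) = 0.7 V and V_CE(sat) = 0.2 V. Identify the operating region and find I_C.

saturation; I_C ≈ 3.2 mA

Assume active: I_B = (7.5 − 0.7)/(15 + 51×0.1) = 0.338 mA, I_C = β·I_B = 16.9 mA.
Then V_CE = 7.6 − 16.9×2.2 − 17.3×0.1 = -31.3 V < 0.2 V — the active assumption fails.
Re-solve with V_CE = 0.2 V. KCL at the emitter: V_E/R_E = (V_BB−0.7−V_E)/R_B + (V_CC−0.2−V_E)/R_C, giving V_E = 0.363 V.
I_C = (V_CC − 0.2 − V_E)/R_C = (7.4 − 0.363)/2.2 = 3.2 mA.
Check: I_B = (6.8 − 0.363)/15 = 0.429 mA, and β·I_B = 21.5 mA > I_C, confirming saturation.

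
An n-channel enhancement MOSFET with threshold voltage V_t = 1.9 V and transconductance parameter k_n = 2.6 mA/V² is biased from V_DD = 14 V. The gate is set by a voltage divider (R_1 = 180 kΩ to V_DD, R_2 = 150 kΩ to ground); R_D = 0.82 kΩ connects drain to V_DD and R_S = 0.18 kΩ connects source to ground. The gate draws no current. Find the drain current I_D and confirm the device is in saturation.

I_D ≈ 9.7 mA

V_G = V_DD·R_2/(R_1+R_2) = 14×150/330 = 6.36 V.
Assume saturation: I_D = (k_n/2)(V_GS − V_t)² with V_GS = V_G − I_D·R_S = 6.36 − 0.18·I_D.
Substituting gives 0.0421·I_D² − 3.09·I_D + 25.9 = 0, with roots I_D = 9.66 or 63.7 mA.
The root I_D = 63.7 mA gives V_GS = -5.1 V ≤ V_t, so take I_D = 9.66 mA.
Then V_GS = 4.63 V and V_DS = V_DD − I_D(R_D+R_S) = 14 − 9.66×1 = 4.34 V.
Saturation requires V_DS ≥ V_GS − V_t = 2.73 V; 4.34 ≥ 2.73 ✓.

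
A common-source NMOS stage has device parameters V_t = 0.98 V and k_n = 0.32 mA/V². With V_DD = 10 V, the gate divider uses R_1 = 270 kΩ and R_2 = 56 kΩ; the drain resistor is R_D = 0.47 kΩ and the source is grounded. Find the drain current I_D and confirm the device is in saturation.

V_G = V_DD·R_2/(R_1+R_2) = 10×56/326 = 1.72 V. With the source grounded, V_GS = V_G = 1.72 V.
Assume saturation: I_D = (k_n/2)(V_GS − V_t)² = (0.32/2)×(1.72 − 0.98)² = 0.16×0.738² = 0.0871 mA.
V_DS = V_DD − I_D·R_D = 10 − 0.0871×0.47 = 9.96 V.
Saturation requires V_DS ≥ V_GS − V_t = 0.738 V; 9.96 ≥ 0.738 ✓.

I_D ≈ 0.087 mA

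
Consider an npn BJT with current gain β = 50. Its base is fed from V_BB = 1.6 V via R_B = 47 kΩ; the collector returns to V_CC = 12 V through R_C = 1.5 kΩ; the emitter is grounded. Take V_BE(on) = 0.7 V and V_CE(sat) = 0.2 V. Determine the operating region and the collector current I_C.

active; I_C ≈ 0.96 mA

Assume active. Base-emitter loop: I_B = (V_BB − V_BE)/R_B = (1.6 − 0.7)/47 = 0.0191 mA.
I_C = β·I_B = 50×0.0191 = 0.957 mA.
V_CE = V_CC − I_C·R_C = 12 − 0.957×1.5 = 10.6 V > V_CE(sat), so the active-region assumption holds.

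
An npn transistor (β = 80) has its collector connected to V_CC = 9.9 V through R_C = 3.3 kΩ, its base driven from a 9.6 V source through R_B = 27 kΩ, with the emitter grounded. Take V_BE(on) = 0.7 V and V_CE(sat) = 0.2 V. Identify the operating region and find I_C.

Assume active: I_B = (9.6 − 0.7)/27 = 0.33 mA, giving I_C = β·I_B = 26.4 mA.
But then V_CE = 9.9 − 26.4×3.3 = -77.1 V < V_CE(sat) = 0.2 V — impossible in the active region.
So the transistor is saturated. With V_CE = 0.2 V, I_C = (V_CC − 0.2)/R_C = 9.7/3.3 = 2.94 mA.
Check: β·I_B = 26.4 mA > I_C = 2.94 mA, confirming saturation.

saturation; I_C ≈ 2.9 mA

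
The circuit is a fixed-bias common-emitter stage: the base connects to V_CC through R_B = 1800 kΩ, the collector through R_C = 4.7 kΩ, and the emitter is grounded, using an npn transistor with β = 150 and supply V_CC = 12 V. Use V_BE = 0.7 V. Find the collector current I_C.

I_C ≈ 0.94 mA

Base loop: V_CC = I_B·R_B + V_BE, so I_B = (12 − 0.7)/1800 kΩ = 0.00628 mA.
In the active region I_C = β·I_B = 150 × 0.00628 = 0.942 mA.
Collector loop: V_CE = V_CC − I_C·R_C = 12 − 0.942×4.7 = 7.57 V.
Since V_CE = 7.57 V > V_CE(sat) ≈ 0.2 V, the transistor is in the active region as assumed.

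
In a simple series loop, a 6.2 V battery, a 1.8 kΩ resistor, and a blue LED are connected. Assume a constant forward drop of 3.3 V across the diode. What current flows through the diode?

I ≈ 1.6 mA

KVL around the loop: 6.2 = V_D + I·R = 3.3 + I × 1.8 kΩ.
So I = (6.2 − 3.3) / 1.8 kΩ = 2.9 / 1.8 = 1.61 mA.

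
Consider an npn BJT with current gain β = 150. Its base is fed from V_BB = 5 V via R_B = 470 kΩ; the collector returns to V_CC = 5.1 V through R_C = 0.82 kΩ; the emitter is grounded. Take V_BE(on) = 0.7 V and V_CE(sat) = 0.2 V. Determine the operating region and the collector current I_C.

active; I_C ≈ 1.4 mA

Assume active. Base-emitter loop: I_B = (V_BB − V_BE)/R_B = (5 − 0.7)/470 = 0.00915 mA.
I_C = β·I_B = 150×0.00915 = 1.37 mA.
V_CE = V_CC − I_C·R_C = 5.1 − 1.37×0.82 = 3.97 V > V_CE(sat), so the active-region assumption holds.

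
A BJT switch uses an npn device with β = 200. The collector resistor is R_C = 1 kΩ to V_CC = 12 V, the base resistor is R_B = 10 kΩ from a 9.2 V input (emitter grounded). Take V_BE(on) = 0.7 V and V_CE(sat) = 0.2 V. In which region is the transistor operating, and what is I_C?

saturation; I_C ≈ 12 mA

Assume active: I_B = (9.2 − 0.7)/10 = 0.85 mA, giving I_C = β·I_B = 170 mA.
But then V_CE = 12 − 170×1 = -158 V < V_CE(sat) = 0.2 V — impossible in the active region.
So the transistor is saturated. With V_CE = 0.2 V, I_C = (V_CC − 0.2)/R_C = 11.8/1 = 11.8 mA.
Check: β·I_B = 170 mA > I_C = 11.8 mA, confirming saturation.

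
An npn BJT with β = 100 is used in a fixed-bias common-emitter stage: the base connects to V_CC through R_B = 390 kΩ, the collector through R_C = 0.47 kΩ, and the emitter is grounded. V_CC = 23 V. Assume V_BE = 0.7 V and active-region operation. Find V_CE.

V_CE ≈ 20 V

Base loop: V_CC = I_B·R_B + V_BE, so I_B = (23 − 0.7)/390 kΩ = 0.0572 mA.
In the active region I_C = β·I_B = 100 × 0.0572 = 5.72 mA.
Collector loop: V_CE = V_CC − I_C·R_C = 23 − 5.72×0.47 = 20.3 V.
Since V_CE = 20.3 V > V_CE(sat) ≈ 0.2 V, the transistor is in the active region as assumed.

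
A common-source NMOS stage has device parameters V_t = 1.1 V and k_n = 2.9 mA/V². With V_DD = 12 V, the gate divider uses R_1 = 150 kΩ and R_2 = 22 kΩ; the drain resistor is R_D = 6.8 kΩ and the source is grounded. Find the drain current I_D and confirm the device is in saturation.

V_G = V_DD·R_2/(R_1+R_2) = 12×22/172 = 1.53 V. With the source grounded, V_GS = V_G = 1.53 V.
Assume saturation: I_D = (k_n/2)(V_GS − V_t)² = (2.9/2)×(1.53 − 1.1)² = 1.45×0.435² = 0.274 mA.
V_DS = V_DD − I_D·R_D = 12 − 0.274×6.8 = 10.1 V.
Saturation requires V_DS ≥ V_GS − V_t = 0.435 V; 10.1 ≥ 0.435 ✓.

I_D ≈ 0.27 mA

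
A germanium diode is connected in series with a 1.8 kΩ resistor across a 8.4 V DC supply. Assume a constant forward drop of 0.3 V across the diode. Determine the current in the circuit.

KVL around the loop: 8.4 = V_D + I·R = 0.3 + I × 1.8 kΩ.
So I = (8.4 − 0.3) / 1.8 kΩ = 8.1 / 1.8 = 4.5 mA.

I ≈ 4.5 mA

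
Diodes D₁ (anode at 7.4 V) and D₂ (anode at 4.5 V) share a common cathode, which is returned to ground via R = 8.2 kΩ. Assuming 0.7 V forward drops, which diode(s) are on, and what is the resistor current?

Assume both conduct. Then node N would need to be at both 7.4−0.7 = 6.7 V and 4.5−0.7 = 3.8 V, which is impossible.
Assume only D₁ conducts: V_N = 7.4 − 0.7 = 6.7 V, so I_R = 6.7/8.2 = 0.817 mA.
Check D₂: its anode-to-cathode voltage is 4.5 − 6.7 = -2.2 V < 0.7 V, so it is off. The assumption is consistent.

Only D₁ conducts; I_R ≈ 0.82 mA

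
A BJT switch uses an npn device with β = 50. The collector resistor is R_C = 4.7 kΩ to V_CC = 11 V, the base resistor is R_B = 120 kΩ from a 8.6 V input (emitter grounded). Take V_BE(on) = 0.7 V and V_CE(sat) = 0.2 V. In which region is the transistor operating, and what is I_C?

Assume active: I_B = (8.6 − 0.7)/120 = 0.0658 mA, giving I_C = β·I_B = 3.29 mA.
But then V_CE = 11 − 3.29×4.7 = -4.47 V < V_CE(sat) = 0.2 V — impossible in the active region.
So the transistor is saturated. With V_CE = 0.2 V, I_C = (V_CC − 0.2)/R_C = 10.8/4.7 = 2.3 mA.
Check: β·I_B = 3.29 mA > I_C = 2.3 mA, confirming saturation.

saturation; I_C ≈ 2.3 mA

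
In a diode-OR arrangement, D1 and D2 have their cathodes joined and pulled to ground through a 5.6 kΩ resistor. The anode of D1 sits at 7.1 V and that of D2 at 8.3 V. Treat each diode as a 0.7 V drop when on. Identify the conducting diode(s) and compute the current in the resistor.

Assume both conduct. Then node N would need to be at both 7.1−0.7 = 6.4 V and 8.3−0.7 = 7.6 V, which is impossible.
Assume only D2 conducts: V_N = 8.3 − 0.7 = 7.6 V, so I_R = 7.6/5.6 = 1.36 mA.
Check D1: its anode-to-cathode voltage is 7.1 − 7.6 = -0.5 V < 0.7 V, so it is off. The assumption is consistent.

Only D2 conducts; I_R ≈ 1.4 mA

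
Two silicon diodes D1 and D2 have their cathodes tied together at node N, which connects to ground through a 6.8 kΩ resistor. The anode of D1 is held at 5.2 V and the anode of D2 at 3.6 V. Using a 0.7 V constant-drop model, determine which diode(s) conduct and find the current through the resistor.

Only D1 conducts; I_R ≈ 0.66 mA

Assume both conduct. Then node N would need to be at both 5.2−0.7 = 4.5 V and 3.6−0.7 = 2.9 V, which is impossible.
Assume only D1 conducts: V_N = 5.2 − 0.7 = 4.5 V, so I_R = 4.5/6.8 = 0.662 mA.
Check D2: its anode-to-cathode voltage is 3.6 − 4.5 = -0.9 V < 0.7 V, so it is off. The assumption is consistent.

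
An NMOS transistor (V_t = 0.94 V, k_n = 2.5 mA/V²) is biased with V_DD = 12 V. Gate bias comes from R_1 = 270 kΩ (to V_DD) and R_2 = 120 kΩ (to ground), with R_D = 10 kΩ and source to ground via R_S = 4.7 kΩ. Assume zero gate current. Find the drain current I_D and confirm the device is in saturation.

I_D ≈ 0.46 mA

V_G = V_DD·R_2/(R_1+R_2) = 12×120/390 = 3.69 V.
Assume saturation: I_D = (k_n/2)(V_GS − V_t)² with V_GS = V_G − I_D·R_S = 3.69 − 4.7·I_D.
Substituting gives 27.6·I_D² − 33.3·I_D + 9.47 = 0, with roots I_D = 0.457 or 0.75 mA.
The root I_D = 0.75 mA gives V_GS = 0.165 V ≤ V_t, so take I_D = 0.457 mA.
Then V_GS = 1.54 V and V_DS = V_DD − I_D(R_D+R_S) = 12 − 0.457×14.7 = 5.28 V.
Saturation requires V_DS ≥ V_GS − V_t = 0.605 V; 5.28 ≥ 0.605 ✓.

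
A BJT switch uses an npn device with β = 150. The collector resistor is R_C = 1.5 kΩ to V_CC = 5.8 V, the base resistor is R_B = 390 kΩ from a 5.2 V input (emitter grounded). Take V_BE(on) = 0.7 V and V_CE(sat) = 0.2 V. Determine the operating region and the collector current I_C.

active; I_C ≈ 1.7 mA

Assume active. Base-emitter loop: I_B = (V_BB − V_BE)/R_B = (5.2 − 0.7)/390 = 0.0115 mA.
I_C = β·I_B = 150×0.0115 = 1.73 mA.
V_CE = V_CC − I_C·R_C = 5.8 − 1.73×1.5 = 3.2 V > V_CE(sat), so the active-region assumption holds.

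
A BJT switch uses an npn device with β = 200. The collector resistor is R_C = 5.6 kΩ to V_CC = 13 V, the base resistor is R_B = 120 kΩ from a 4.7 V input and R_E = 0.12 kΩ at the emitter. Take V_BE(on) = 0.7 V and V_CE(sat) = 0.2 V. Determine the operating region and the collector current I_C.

Assume active: I_B = (4.7 − 0.7)/(120 + 201×0.12) = 0.0278 mA, I_C = β·I_B = 5.55 mA.
Then V_CE = 13 − 5.55×5.6 − 5.58×0.12 = -18.8 V < 0.2 V — the active assumption fails.
Re-solve with V_CE = 0.2 V. KCL at the emitter: V_E/R_E = (V_BB−0.7−V_E)/R_B + (V_CC−0.2−V_E)/R_C, giving V_E = 0.272 V.
I_C = (V_CC − 0.2 − V_E)/R_C = (12.8 − 0.272)/5.6 = 2.24 mA.
Check: I_B = (4 − 0.272)/120 = 0.0311 mA, and β·I_B = 6.21 mA > I_C, confirming saturation.

saturation; I_C ≈ 2.2 mA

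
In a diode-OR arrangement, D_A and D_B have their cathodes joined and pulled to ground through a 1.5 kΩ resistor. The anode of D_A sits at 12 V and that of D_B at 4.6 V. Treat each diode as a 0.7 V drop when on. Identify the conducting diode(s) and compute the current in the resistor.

Assume both conduct. Then node N would need to be at both 12−0.7 = 11.3 V and 4.6−0.7 = 3.9 V, which is impossible.
Assume only D_A conducts: V_N = 12 − 0.7 = 11.3 V, so I_R = 11.3/1.5 = 7.53 mA.
Check D_B: its anode-to-cathode voltage is 4.6 − 11.3 = -6.7 V < 0.7 V, so it is off. The assumption is consistent.

Only D_A conducts; I_R ≈ 7.5 mA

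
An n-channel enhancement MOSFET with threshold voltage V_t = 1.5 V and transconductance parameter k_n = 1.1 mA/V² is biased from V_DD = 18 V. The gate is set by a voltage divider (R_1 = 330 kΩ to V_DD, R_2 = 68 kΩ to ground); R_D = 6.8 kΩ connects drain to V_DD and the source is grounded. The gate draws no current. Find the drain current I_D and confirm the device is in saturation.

I_D ≈ 1.4 mA

V_G = V_DD·R_2/(R_1+R_2) = 18×68/398 = 3.08 V. With the source grounded, V_GS = V_G = 3.08 V.
Assume saturation: I_D = (k_n/2)(V_GS − V_t)² = (1.1/2)×(3.08 − 1.5)² = 0.55×1.58² = 1.36 mA.
V_DS = V_DD − I_D·R_D = 18 − 1.36×6.8 = 8.72 V.
Saturation requires V_DS ≥ V_GS − V_t = 1.58 V; 8.72 ≥ 1.58 ✓.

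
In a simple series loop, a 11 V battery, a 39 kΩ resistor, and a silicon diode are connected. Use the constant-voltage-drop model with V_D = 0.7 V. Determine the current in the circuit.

KVL around the loop: 11 = V_D + I·R = 0.7 + I × 39 kΩ.
So I = (11 − 0.7) / 39 kΩ = 10.3 / 39 = 0.264 mA.

I ≈ 0.26 mA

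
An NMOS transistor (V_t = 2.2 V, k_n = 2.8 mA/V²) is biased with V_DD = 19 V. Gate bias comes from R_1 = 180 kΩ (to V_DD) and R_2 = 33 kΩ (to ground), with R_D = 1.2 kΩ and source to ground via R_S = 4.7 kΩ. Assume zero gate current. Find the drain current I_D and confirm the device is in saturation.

I_D ≈ 0.1 mA

V_G = V_DD·R_2/(R_1+R_2) = 19×33/213 = 2.94 V.
Assume saturation: I_D = (k_n/2)(V_GS − V_t)² with V_GS = V_G − I_D·R_S = 2.94 − 4.7·I_D.
Substituting gives 30.9·I_D² − 10.8·I_D + 0.774 = 0, with roots I_D = 0.101 or 0.248 mA.
The root I_D = 0.248 mA gives V_GS = 1.78 V ≤ V_t, so take I_D = 0.101 mA.
Then V_GS = 2.47 V and V_DS = V_DD − I_D(R_D+R_S) = 19 − 0.101×5.9 = 18.4 V.
Saturation requires V_DS ≥ V_GS − V_t = 0.269 V; 18.4 ≥ 0.269 ✓.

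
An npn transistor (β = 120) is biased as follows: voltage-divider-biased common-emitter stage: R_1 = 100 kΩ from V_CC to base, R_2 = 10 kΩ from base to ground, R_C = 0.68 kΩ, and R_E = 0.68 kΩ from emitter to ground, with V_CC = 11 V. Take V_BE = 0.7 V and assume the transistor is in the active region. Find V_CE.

Thevenize the base divider: V_Th = V_CC·R_2/(R_1+R_2) = 11×10/110 = 1 V, R_Th = R_1‖R_2 = 9.09 kΩ.
Base-emitter loop: V_Th = I_B·R_Th + V_BE + (β+1)I_B·R_E, so I_B = (1 − 0.7) / (9.09 + 121×0.68) = 0.00328 mA.
I_C = β·I_B = 120×0.00328 = 0.394 mA, and I_E = (β+1)I_B = 0.397 mA.
V_CE = V_CC − I_C·R_C − I_E·R_E = 11 − 0.394×0.68 − 0.397×0.68 = 10.5 V.
V_CE = 10.5 V > 0.2 V confirms active-region operation.

V_CE ≈ 10 V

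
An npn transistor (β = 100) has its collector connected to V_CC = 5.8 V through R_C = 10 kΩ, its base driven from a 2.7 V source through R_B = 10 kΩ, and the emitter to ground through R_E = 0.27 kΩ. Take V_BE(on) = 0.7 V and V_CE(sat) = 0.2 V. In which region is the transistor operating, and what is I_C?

Assume active: I_B = (2.7 − 0.7)/(10 + 101×0.27) = 0.0537 mA, I_C = β·I_B = 5.37 mA.
Then V_CE = 5.8 − 5.37×10 − 5.42×0.27 = -49.3 V < 0.2 V — the active assumption fails.
Re-solve with V_CE = 0.2 V. KCL at the emitter: V_E/R_E = (V_BB−0.7−V_E)/R_B + (V_CC−0.2−V_E)/R_C, giving V_E = 0.195 V.
I_C = (V_CC − 0.2 − V_E)/R_C = (5.6 − 0.195)/10 = 0.541 mA.
Check: I_B = (2 − 0.195)/10 = 0.181 mA, and β·I_B = 18.1 mA > I_C, confirming saturation.

saturation; I_C ≈ 0.54 mA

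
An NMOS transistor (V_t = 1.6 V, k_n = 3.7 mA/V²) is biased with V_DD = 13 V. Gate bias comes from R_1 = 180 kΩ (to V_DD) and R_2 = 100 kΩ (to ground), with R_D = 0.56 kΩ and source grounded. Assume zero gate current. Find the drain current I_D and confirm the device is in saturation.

V_G = V_DD·R_2/(R_1+R_2) = 13×100/280 = 4.64 V. With the source grounded, V_GS = V_G = 4.64 V.
Assume saturation: I_D = (k_n/2)(V_GS − V_t)² = (3.7/2)×(4.64 − 1.6)² = 1.85×3.04² = 17.1 mA.
V_DS = V_DD − I_D·R_D = 13 − 17.1×0.56 = 3.41 V.
Saturation requires V_DS ≥ V_GS − V_t = 3.04 V; 3.41 ≥ 3.04 ✓.

I_D ≈ 17 mA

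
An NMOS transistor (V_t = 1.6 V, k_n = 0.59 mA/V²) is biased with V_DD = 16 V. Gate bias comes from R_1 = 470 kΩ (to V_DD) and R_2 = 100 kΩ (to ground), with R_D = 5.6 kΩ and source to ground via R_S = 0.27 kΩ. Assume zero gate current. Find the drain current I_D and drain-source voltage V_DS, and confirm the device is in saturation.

I_D ≈ 0.36 mA, V_DS ≈ 14 V

V_G = V_DD·R_2/(R_1+R_2) = 16×100/570 = 2.81 V.
Assume saturation: I_D = (k_n/2)(V_GS − V_t)² with V_GS = V_G − I_D·R_S = 2.81 − 0.27·I_D.
Substituting gives 0.0215·I_D² − 1.19·I_D + 0.43 = 0, with roots I_D = 0.363 or 55.1 mA.
The root I_D = 55.1 mA gives V_GS = -12.1 V ≤ V_t, so take I_D = 0.363 mA.
Then V_GS = 2.71 V and V_DS = V_DD − I_D(R_D+R_S) = 16 − 0.363×5.87 = 13.9 V.
Saturation requires V_DS ≥ V_GS − V_t = 1.11 V; 13.9 ≥ 1.11 ✓.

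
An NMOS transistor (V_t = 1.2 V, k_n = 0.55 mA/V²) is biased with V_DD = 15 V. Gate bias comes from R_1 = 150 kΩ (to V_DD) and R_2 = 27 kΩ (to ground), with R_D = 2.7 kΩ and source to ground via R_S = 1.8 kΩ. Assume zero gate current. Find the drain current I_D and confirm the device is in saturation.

I_D ≈ 0.17 mA

V_G = V_DD·R_2/(R_1+R_2) = 15×27/177 = 2.29 V.
Assume saturation: I_D = (k_n/2)(V_GS − V_t)² with V_GS = V_G − I_D·R_S = 2.29 − 1.8·I_D.
Substituting gives 0.891·I_D² − 2.08·I_D + 0.326 = 0, with roots I_D = 0.169 or 2.16 mA.
The root I_D = 2.16 mA gives V_GS = -1.6 V ≤ V_t, so take I_D = 0.169 mA.
Then V_GS = 1.98 V and V_DS = V_DD − I_D(R_D+R_S) = 15 − 0.169×4.5 = 14.2 V.
Saturation requires V_DS ≥ V_GS − V_t = 0.784 V; 14.2 ≥ 0.784 ✓.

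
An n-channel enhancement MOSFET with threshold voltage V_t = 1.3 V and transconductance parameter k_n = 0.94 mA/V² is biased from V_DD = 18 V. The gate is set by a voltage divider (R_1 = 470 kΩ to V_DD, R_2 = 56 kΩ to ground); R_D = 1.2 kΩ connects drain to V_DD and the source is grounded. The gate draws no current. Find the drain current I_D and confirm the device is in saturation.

I_D ≈ 0.18 mA

V_G = V_DD·R_2/(R_1+R_2) = 18×56/526 = 1.92 V. With the source grounded, V_GS = V_G = 1.92 V.
Assume saturation: I_D = (k_n/2)(V_GS − V_t)² = (0.94/2)×(1.92 − 1.3)² = 0.47×0.616² = 0.179 mA.
V_DS = V_DD − I_D·R_D = 18 − 0.179×1.2 = 17.8 V.
Saturation requires V_DS ≥ V_GS − V_t = 0.616 V; 17.8 ≥ 0.616 ✓.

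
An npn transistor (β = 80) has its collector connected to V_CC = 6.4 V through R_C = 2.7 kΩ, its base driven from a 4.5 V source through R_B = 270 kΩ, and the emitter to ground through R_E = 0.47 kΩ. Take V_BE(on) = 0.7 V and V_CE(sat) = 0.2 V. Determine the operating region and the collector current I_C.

Assume active. Base-emitter loop: I_B = (V_BB − V_BE)/(R_B + (β+1)R_E) = (4.5 − 0.7)/(270 + 81×0.47) = 0.0123 mA.
I_C = β·I_B = 80×0.0123 = 0.987 mA.
V_CE = V_CC − I_C·R_C − I_E·R_E = 6.4 − 0.987×2.7 − 0.999×0.47 = 3.27 V > V_CE(sat), so the active-region assumption holds.

active; I_C ≈ 0.99 mA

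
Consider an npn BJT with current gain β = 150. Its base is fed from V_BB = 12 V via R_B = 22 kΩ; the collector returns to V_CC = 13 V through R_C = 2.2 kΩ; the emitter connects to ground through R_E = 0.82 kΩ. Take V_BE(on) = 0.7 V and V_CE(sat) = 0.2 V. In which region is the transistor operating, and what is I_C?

saturation; I_C ≈ 4.1 mA

Assume active: I_B = (12 − 0.7)/(22 + 151×0.82) = 0.0775 mA, I_C = β·I_B = 11.6 mA.
Then V_CE = 13 − 11.6×2.2 − 11.7×0.82 = -22.2 V < 0.2 V — the active assumption fails.
Re-solve with V_CE = 0.2 V. KCL at the emitter: V_E/R_E = (V_BB−0.7−V_E)/R_B + (V_CC−0.2−V_E)/R_C, giving V_E = 3.68 V.
I_C = (V_CC − 0.2 − V_E)/R_C = (12.8 − 3.68)/2.2 = 4.14 mA.
Check: I_B = (11.3 − 3.68)/22 = 0.346 mA, and β·I_B = 51.9 mA > I_C, confirming saturation.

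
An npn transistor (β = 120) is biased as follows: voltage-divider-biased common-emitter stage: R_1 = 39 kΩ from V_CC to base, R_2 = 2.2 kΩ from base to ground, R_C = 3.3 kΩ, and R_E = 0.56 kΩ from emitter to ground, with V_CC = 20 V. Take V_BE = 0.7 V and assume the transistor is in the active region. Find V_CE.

V_CE ≈ 18 V

Thevenize the base divider: V_Th = V_CC·R_2/(R_1+R_2) = 20×2.2/41.2 = 1.07 V, R_Th = R_1‖R_2 = 2.08 kΩ.
Base-emitter loop: V_Th = I_B·R_Th + V_BE + (β+1)I_B·R_E, so I_B = (1.07 − 0.7) / (2.08 + 121×0.56) = 0.00527 mA.
I_C = β·I_B = 120×0.00527 = 0.632 mA, and I_E = (β+1)I_B = 0.637 mA.
V_CE = V_CC − I_C·R_C − I_E·R_E = 20 − 0.632×3.3 − 0.637×0.56 = 17.6 V.
V_CE = 17.6 V > 0.2 V confirms active-region operation.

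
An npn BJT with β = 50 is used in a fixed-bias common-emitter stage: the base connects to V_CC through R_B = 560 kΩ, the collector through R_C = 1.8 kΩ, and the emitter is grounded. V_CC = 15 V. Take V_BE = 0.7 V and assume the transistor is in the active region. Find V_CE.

V_CE ≈ 13 V

Base loop: V_CC = I_B·R_B + V_BE, so I_B = (15 − 0.7)/560 kΩ = 0.0255 mA.
In the active region I_C = β·I_B = 50 × 0.0255 = 1.28 mA.
Collector loop: V_CE = V_CC − I_C·R_C = 15 − 1.28×1.8 = 12.7 V.
Since V_CE = 12.7 V > V_CE(sat) ≈ 0.2 V, the transistor is in the active region as assumed.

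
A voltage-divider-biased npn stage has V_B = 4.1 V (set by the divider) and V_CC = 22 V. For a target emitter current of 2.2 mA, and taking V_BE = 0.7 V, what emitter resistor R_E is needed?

R_E ≈ 1.5 kΩ

V_E = V_B − V_BE = 4.1 − 0.7 = 3.4 V.
R_E = V_E / I_E = 3.4 / 2.2 = 1.55 kΩ.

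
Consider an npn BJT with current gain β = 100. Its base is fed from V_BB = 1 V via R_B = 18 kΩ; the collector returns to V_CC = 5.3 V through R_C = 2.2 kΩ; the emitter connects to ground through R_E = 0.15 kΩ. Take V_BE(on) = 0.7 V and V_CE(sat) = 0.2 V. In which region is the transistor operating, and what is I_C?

Assume active. Base-emitter loop: I_B = (V_BB − V_BE)/(R_B + (β+1)R_E) = (1 − 0.7)/(18 + 101×0.15) = 0.00905 mA.
I_C = β·I_B = 100×0.00905 = 0.905 mA.
V_CE = V_CC − I_C·R_C − I_E·R_E = 5.3 − 0.905×2.2 − 0.914×0.15 = 3.17 V > V_CE(sat), so the active-region assumption holds.

active; I_C ≈ 0.9 mA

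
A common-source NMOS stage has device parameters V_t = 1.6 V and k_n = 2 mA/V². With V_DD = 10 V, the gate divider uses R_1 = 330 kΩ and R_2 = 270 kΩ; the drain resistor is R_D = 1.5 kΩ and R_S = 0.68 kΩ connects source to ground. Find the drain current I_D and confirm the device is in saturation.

V_G = V_DD·R_2/(R_1+R_2) = 10×270/600 = 4.5 V.
Assume saturation: I_D = (k_n/2)(V_GS − V_t)² with V_GS = V_G − I_D·R_S = 4.5 − 0.68·I_D.
Substituting gives 0.462·I_D² − 4.94·I_D + 8.41 = 0, with roots I_D = 2.12 or 8.57 mA.
The root I_D = 8.57 mA gives V_GS = -1.33 V ≤ V_t, so take I_D = 2.12 mA.
Then V_GS = 3.06 V and V_DS = V_DD − I_D(R_D+R_S) = 10 − 2.12×2.18 = 5.37 V.
Saturation requires V_DS ≥ V_GS − V_t = 1.46 V; 5.37 ≥ 1.46 ✓.

I_D ≈ 2.1 mA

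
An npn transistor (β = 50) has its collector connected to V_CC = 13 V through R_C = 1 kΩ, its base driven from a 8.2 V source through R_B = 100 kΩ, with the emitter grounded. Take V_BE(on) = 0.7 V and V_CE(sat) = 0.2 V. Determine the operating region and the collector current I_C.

Assume active. Base-emitter loop: I_B = (V_BB − V_BE)/R_B = (8.2 − 0.7)/100 = 0.075 mA.
I_C = β·I_B = 50×0.075 = 3.75 mA.
V_CE = V_CC − I_C·R_C = 13 − 3.75×1 = 9.25 V > V_CE(sat), so the active-region assumption holds.

active; I_C ≈ 3.8 mA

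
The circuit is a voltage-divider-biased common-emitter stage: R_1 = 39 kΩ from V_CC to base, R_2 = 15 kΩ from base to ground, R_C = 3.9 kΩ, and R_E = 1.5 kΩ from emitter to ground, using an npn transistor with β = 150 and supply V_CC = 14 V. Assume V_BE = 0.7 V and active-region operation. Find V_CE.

V_CE ≈ 3.1 V

Thevenize the base divider: V_Th = V_CC·R_2/(R_1+R_2) = 14×15/54 = 3.89 V, R_Th = R_1‖R_2 = 10.8 kΩ.
Base-emitter loop: V_Th = I_B·R_Th + V_BE + (β+1)I_B·R_E, so I_B = (3.89 − 0.7) / (10.8 + 151×1.5) = 0.0134 mA.
I_C = β·I_B = 150×0.0134 = 2.02 mA, and I_E = (β+1)I_B = 2.03 mA.
V_CE = V_CC − I_C·R_C − I_E·R_E = 14 − 2.02×3.9 − 2.03×1.5 = 3.1 V.
V_CE = 3.1 V > 0.2 V confirms active-region operation.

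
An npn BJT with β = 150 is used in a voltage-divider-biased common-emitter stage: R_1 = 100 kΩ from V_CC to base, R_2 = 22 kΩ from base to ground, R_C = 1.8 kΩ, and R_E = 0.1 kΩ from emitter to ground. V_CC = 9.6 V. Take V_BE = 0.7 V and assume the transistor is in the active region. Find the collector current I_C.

I_C ≈ 4.7 mA

Thevenize the base divider: V_Th = V_CC·R_2/(R_1+R_2) = 9.6×22/122 = 1.73 V, R_Th = R_1‖R_2 = 18 kΩ.
Base-emitter loop: V_Th = I_B·R_Th + V_BE + (β+1)I_B·R_E, so I_B = (1.73 − 0.7) / (18 + 151×0.1) = 0.0311 mA.
I_C = β·I_B = 150×0.0311 = 4.67 mA, and I_E = (β+1)I_B = 4.7 mA.
V_CE = V_CC − I_C·R_C − I_E·R_E = 9.6 − 4.67×1.8 − 4.7×0.1 = 0.727 V.
V_CE = 0.727 V > 0.2 V confirms active-region operation.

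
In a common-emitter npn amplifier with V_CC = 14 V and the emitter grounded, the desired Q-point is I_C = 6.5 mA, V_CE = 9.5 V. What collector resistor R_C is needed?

R_C ≈ 0.69 kΩ

Collector loop: V_CC = I_C·R_C + V_CE.
R_C = (V_CC − V_CE)/I_C = (14 − 9.5)/6.5 = 0.692 kΩ.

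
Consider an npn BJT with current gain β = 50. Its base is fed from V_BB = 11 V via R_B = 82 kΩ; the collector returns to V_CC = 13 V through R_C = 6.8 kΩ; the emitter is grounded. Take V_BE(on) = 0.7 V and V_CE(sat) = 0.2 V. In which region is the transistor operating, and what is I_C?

saturation; I_C ≈ 1.9 mA

Assume active: I_B = (11 − 0.7)/82 = 0.126 mA, giving I_C = β·I_B = 6.28 mA.
But then V_CE = 13 − 6.28×6.8 = -29.7 V < V_CE(sat) = 0.2 V — impossible in the active region.
So the transistor is saturated. With V_CE = 0.2 V, I_C = (V_CC − 0.2)/R_C = 12.8/6.8 = 1.88 mA.
Check: β·I_B = 6.28 mA > I_C = 1.88 mA, confirming saturation.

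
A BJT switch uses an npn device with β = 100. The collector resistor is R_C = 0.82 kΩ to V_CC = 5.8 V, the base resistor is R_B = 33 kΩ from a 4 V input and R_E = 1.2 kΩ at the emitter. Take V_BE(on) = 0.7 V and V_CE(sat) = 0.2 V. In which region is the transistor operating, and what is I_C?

active; I_C ≈ 2.1 mA

Assume active. Base-emitter loop: I_B = (V_BB − V_BE)/(R_B + (β+1)R_E) = (4 − 0.7)/(33 + 101×1.2) = 0.0214 mA.
I_C = β·I_B = 100×0.0214 = 2.14 mA.
V_CE = V_CC − I_C·R_C − I_E·R_E = 5.8 − 2.14×0.82 − 2.16×1.2 = 1.45 V > V_CE(sat), so the active-region assumption holds.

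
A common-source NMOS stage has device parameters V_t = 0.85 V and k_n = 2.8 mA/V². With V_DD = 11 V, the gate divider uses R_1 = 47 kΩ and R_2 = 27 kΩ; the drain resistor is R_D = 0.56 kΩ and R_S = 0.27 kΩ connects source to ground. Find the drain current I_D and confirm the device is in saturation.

V_G = V_DD·R_2/(R_1+R_2) = 11×27/74 = 4.01 V.
Assume saturation: I_D = (k_n/2)(V_GS − V_t)² with V_GS = V_G − I_D·R_S = 4.01 − 0.27·I_D.
Substituting gives 0.102·I_D² − 3.39·I_D + 14 = 0, with roots I_D = 4.83 or 28.4 mA.
The root I_D = 28.4 mA gives V_GS = -3.65 V ≤ V_t, so take I_D = 4.83 mA.
Then V_GS = 2.71 V and V_DS = V_DD − I_D(R_D+R_S) = 11 − 4.83×0.83 = 6.99 V.
Saturation requires V_DS ≥ V_GS − V_t = 1.86 V; 6.99 ≥ 1.86 ✓.

I_D ≈ 4.8 mA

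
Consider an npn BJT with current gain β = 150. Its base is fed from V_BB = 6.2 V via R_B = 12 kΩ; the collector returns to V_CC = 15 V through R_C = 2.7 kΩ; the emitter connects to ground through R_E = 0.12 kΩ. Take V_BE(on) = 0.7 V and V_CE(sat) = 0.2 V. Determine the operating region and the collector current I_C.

Assume active: I_B = (6.2 − 0.7)/(12 + 151×0.12) = 0.183 mA, I_C = β·I_B = 27.4 mA.
Then V_CE = 15 − 27.4×2.7 − 27.6×0.12 = -62.3 V < 0.2 V — the active assumption fails.
Re-solve with V_CE = 0.2 V. KCL at the emitter: V_E/R_E = (V_BB−0.7−V_E)/R_B + (V_CC−0.2−V_E)/R_C, giving V_E = 0.676 V.
I_C = (V_CC − 0.2 − V_E)/R_C = (14.8 − 0.676)/2.7 = 5.23 mA.
Check: I_B = (5.5 − 0.676)/12 = 0.402 mA, and β·I_B = 60.3 mA > I_C, confirming saturation.

saturation; I_C ≈ 5.2 mA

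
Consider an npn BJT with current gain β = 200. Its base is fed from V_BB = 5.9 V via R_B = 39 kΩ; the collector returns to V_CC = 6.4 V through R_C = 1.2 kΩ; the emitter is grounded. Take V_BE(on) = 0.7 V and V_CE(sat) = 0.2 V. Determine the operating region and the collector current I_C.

saturation; I_C ≈ 5.2 mA

Assume active: I_B = (5.9 − 0.7)/39 = 0.133 mA, giving I_C = β·I_B = 26.7 mA.
But then V_CE = 6.4 − 26.7×1.2 = -25.6 V < V_CE(sat) = 0.2 V — impossible in the active region.
So the transistor is saturated. With V_CE = 0.2 V, I_C = (V_CC − 0.2)/R_C = 6.2/1.2 = 5.17 mA.
Check: β·I_B = 26.7 mA > I_C = 5.17 mA, confirming saturation.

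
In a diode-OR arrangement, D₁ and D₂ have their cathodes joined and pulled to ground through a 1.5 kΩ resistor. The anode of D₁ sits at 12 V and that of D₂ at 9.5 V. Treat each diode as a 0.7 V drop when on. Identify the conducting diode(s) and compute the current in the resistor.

Assume both conduct. Then node N would need to be at both 12−0.7 = 11.3 V and 9.5−0.7 = 8.8 V, which is impossible.
Assume only D₁ conducts: V_N = 12 − 0.7 = 11.3 V, so I_R = 11.3/1.5 = 7.53 mA.
Check D₂: its anode-to-cathode voltage is 9.5 − 11.3 = -1.8 V < 0.7 V, so it is off. The assumption is consistent.

Only D₁ conducts; I_R ≈ 7.5 mA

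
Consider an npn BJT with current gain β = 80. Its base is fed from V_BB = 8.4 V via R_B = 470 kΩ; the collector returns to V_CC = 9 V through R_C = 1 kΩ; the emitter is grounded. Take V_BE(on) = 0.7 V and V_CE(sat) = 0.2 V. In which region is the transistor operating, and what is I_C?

active; I_C ≈ 1.3 mA

Assume active. Base-emitter loop: I_B = (V_BB − V_BE)/R_B = (8.4 − 0.7)/470 = 0.0164 mA.
I_C = β·I_B = 80×0.0164 = 1.31 mA.
V_CE = V_CC − I_C·R_C = 9 − 1.31×1 = 7.69 V > V_CE(sat), so the active-region assumption holds.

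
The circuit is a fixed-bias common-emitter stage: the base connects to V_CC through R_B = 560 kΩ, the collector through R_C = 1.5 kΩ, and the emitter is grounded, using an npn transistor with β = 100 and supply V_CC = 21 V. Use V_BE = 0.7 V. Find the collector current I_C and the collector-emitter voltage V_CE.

I_C ≈ 3.6 mA, V_CE ≈ 16 V

Base loop: V_CC = I_B·R_B + V_BE, so I_B = (21 − 0.7)/560 kΩ = 0.0363 mA.
In the active region I_C = β·I_B = 100 × 0.0363 = 3.63 mA.
Collector loop: V_CE = V_CC − I_C·R_C = 21 − 3.63×1.5 = 15.6 V.
Since V_CE = 15.6 V > V_CE(sat) ≈ 0.2 V, the transistor is in the active region as assumed.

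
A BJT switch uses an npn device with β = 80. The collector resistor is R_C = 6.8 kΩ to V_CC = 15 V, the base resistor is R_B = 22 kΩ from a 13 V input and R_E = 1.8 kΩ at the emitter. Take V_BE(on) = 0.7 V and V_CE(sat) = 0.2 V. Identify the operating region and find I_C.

saturation; I_C ≈ 1.6 mA

Assume active: I_B = (13 − 0.7)/(22 + 81×1.8) = 0.0733 mA, I_C = β·I_B = 5.86 mA.
Then V_CE = 15 − 5.86×6.8 − 5.94×1.8 = -35.6 V < 0.2 V — the active assumption fails.
Re-solve with V_CE = 0.2 V. KCL at the emitter: V_E/R_E = (V_BB−0.7−V_E)/R_B + (V_CC−0.2−V_E)/R_C, giving V_E = 3.66 V.
I_C = (V_CC − 0.2 − V_E)/R_C = (14.8 − 3.66)/6.8 = 1.64 mA.
Check: I_B = (12.3 − 3.66)/22 = 0.393 mA, and β·I_B = 31.4 mA > I_C, confirming saturation.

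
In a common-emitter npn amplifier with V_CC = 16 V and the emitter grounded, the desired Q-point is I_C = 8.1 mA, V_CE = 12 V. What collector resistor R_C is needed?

R_C ≈ 0.49 kΩ

Collector loop: V_CC = I_C·R_C + V_CE.
R_C = (V_CC − V_CE)/I_C = (16 − 12)/8.1 = 0.494 kΩ.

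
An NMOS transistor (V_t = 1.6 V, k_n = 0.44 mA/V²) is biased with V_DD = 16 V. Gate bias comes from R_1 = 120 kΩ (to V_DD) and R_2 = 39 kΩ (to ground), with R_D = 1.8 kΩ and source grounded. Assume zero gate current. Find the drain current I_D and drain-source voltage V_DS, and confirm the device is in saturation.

V_G = V_DD·R_2/(R_1+R_2) = 16×39/159 = 3.92 V. With the source grounded, V_GS = V_G = 3.92 V.
Assume saturation: I_D = (k_n/2)(V_GS − V_t)² = (0.44/2)×(3.92 − 1.6)² = 0.22×2.32² = 1.19 mA.
V_DS = V_DD − I_D·R_D = 16 − 1.19×1.8 = 13.9 V.
Saturation requires V_DS ≥ V_GS − V_t = 2.32 V; 13.9 ≥ 2.32 ✓.

I_D ≈ 1.2 mA, V_DS ≈ 14 V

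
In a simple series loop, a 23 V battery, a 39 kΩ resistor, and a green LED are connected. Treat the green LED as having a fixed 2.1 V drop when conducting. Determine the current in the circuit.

KVL around the loop: 23 = V_D + I·R = 2.1 + I × 39 kΩ.
So I = (23 − 2.1) / 39 kΩ = 20.9 / 39 = 0.536 mA.

I ≈ 0.54 mA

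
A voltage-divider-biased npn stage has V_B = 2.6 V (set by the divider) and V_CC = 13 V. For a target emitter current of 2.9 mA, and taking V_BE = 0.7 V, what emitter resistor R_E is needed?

V_E = V_B − V_BE = 2.6 − 0.7 = 1.9 V.
R_E = V_E / I_E = 1.9 / 2.9 = 0.655 kΩ.

R_E ≈ 0.66 kΩ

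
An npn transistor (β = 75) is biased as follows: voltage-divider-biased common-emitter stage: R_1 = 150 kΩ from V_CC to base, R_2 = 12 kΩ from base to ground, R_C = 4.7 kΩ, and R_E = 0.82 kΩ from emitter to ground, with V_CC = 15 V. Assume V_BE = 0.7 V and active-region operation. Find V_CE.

Thevenize the base divider: V_Th = V_CC·R_2/(R_1+R_2) = 15×12/162 = 1.11 V, R_Th = R_1‖R_2 = 11.1 kΩ.
Base-emitter loop: V_Th = I_B·R_Th + V_BE + (β+1)I_B·R_E, so I_B = (1.11 − 0.7) / (11.1 + 76×0.82) = 0.0056 mA.
I_C = β·I_B = 75×0.0056 = 0.42 mA, and I_E = (β+1)I_B = 0.425 mA.
V_CE = V_CC − I_C·R_C − I_E·R_E = 15 − 0.42×4.7 − 0.425×0.82 = 12.7 V.
V_CE = 12.7 V > 0.2 V confirms active-region operation.

V_CE ≈ 13 V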